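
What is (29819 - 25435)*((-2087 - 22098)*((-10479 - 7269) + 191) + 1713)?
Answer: 1861524251072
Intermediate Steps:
(29819 - 25435)*((-2087 - 22098)*((-10479 - 7269) + 191) + 1713) = 4384*(-24185*(-17748 + 191) + 1713) = 4384*(-24185*(-17557) + 1713) = 4384*(424616045 + 1713) = 4384*424617758 = 1861524251072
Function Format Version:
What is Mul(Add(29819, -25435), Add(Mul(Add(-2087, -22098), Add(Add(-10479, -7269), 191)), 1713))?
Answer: 1861524251072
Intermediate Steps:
Mul(Add(29819, -25435), Add(Mul(Add(-2087, -22098), Add(Add(-10479, -7269), 191)), 1713)) = Mul(4384, Add(Mul(-24185, Add(-17748, 191)), 1713)) = Mul(4384, Add(Mul(-24185, -17557), 1713)) = Mul(4384, Add(424616045, 1713)) = Mul(4384, 424617758) = 1861524251072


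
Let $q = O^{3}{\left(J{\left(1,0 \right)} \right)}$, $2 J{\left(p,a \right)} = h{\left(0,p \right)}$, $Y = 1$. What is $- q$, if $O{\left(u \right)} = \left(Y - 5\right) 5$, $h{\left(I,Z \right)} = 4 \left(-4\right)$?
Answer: $8000$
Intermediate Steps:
$h{\left(I,Z \right)} = -16$
$J{\left(p,a \right)} = -8$ ($J{\left(p,a \right)} = \frac{1}{2} \left(-16\right) = -8$)
$O{\left(u \right)} = -20$ ($O{\left(u \right)} = \left(1 - 5\right) 5 = \left(-4\right) 5 = -20$)
$q = -8000$ ($q = \left(-20\right)^{3} = -8000$)
$- q = \left(-1\right) \left(-8000\right) = 8000$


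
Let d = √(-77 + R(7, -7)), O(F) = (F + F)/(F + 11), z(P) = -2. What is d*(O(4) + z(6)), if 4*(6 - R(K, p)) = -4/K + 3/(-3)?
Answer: -11*I*√13839/105 ≈ -12.324*I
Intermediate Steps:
R(K, p) = 25/4 + 1/K (R(K, p) = 6 - (-4/K + 3/(-3))/4 = 6 - (-4/K + 3*(-⅓))/4 = 6 - (-4/K - 1)/4 = 6 - (-1 - 4/K)/4 = 6 + (¼ + 1/K) = 25/4 + 1/K)
O(F) = 2*F/(11 + F) (O(F) = (2*F)/(11 + F) = 2*F/(11 + F))
d = I*√13839/14 (d = √(-77 + (25/4 + 1/7)) = √(-77 + (25/4 + ⅐)) = √(-77 + 179/28) = √(-1977/28) = I*√13839/14 ≈ 8.4028*I)
d*(O(4) + z(6)) = (I*√13839/14)*(2*4/(11 + 4) - 2) = (I*√13839/14)*(2*4/15 - 2) = (I*√13839/14)*(2*4*(1/15) - 2) = (I*√13839/14)*(8/15 - 2) = (I*√13839/14)*(-22/15) = -11*I*√13839/105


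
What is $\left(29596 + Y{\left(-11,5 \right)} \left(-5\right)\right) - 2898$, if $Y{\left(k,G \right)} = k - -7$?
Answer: $26718$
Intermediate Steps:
$Y{\left(k,G \right)} = 7 + k$ ($Y{\left(k,G \right)} = k + 7 = 7 + k$)
$\left(29596 + Y{\left(-11,5 \right)} \left(-5\right)\right) - 2898 = \left(29596 + \left(7 - 11\right) \left(-5\right)\right) - 2898 = \left(29596 - -20\right) - 2898 = \left(29596 + 20\right) - 2898 = 29616 - 2898 = 26718$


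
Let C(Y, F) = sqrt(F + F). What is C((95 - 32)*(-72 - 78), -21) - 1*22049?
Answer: -22049 + I*sqrt(42) ≈ -22049.0 + 6.4807*I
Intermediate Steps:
C(Y, F) = sqrt(2)*sqrt(F) (C(Y, F) = sqrt(2*F) = sqrt(2)*sqrt(F))
C((95 - 32)*(-72 - 78), -21) - 1*22049 = sqrt(2)*sqrt(-21) - 1*22049 = sqrt(2)*(I*sqrt(21)) - 22049 = I*sqrt(42) - 22049 = -22049 + I*sqrt(42)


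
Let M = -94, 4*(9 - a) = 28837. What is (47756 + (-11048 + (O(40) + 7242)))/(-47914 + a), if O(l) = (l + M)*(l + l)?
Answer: -158520/220457 ≈ -0.71905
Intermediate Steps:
a = -28801/4 (a = 9 - ¼*28837 = 9 - 28837/4 = -28801/4 ≈ -7200.3)
O(l) = 2*l*(-94 + l) (O(l) = (l - 94)*(l + l) = (-94 + l)*(2*l) = 2*l*(-94 + l))
(47756 + (-11048 + (O(40) + 7242)))/(-47914 + a) = (47756 + (-11048 + (2*40*(-94 + 40) + 7242)))/(-47914 - 28801/4) = (47756 + (-11048 + (2*40*(-54) + 7242)))/(-220457/4) = (47756 + (-11048 + (-4320 + 7242)))*(-4/220457) = (47756 + (-11048 + 2922))*(-4/220457) = (47756 - 8126)*(-4/220457) = 39630*(-4/220457) = -158520/220457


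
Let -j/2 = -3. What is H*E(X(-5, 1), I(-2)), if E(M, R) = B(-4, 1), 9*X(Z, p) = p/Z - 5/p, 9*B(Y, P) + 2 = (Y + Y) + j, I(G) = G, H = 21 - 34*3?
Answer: 36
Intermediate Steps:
j = 6 (j = -2*(-3) = 6)
H = -81 (H = 21 - 102 = -81)
B(Y, P) = 4/9 + 2*Y/9 (B(Y, P) = -2/9 + ((Y + Y) + 6)/9 = -2/9 + (2*Y + 6)/9 = -2/9 + (6 + 2*Y)/9 = -2/9 + (⅔ + 2*Y/9) = 4/9 + 2*Y/9)
X(Z, p) = -5/(9*p) + p/(9*Z) (X(Z, p) = (p/Z - 5/p)/9 = (-5/p + p/Z)/9 = -5/(9*p) + p/(9*Z))
E(M, R) = -4/9 (E(M, R) = 4/9 + (2/9)*(-4) = 4/9 - 8/9 = -4/9)
H*E(X(-5, 1), I(-2)) = -81*(-4/9) = 36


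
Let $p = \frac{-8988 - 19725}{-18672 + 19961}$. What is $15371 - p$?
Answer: $\frac{19841932}{1289} \approx 15393.0$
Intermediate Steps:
$p = - \frac{28713}{1289} \approx -22.275$
$15371 - p = 15371 - - \frac{28713}{1289} = 15371 + \frac{28713}{1289} = \frac{19841932}{1289}$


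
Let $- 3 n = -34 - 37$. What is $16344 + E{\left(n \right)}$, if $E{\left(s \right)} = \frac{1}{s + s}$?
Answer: $\frac{2320851}{142} \approx 16344.0$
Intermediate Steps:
$n = \frac{71}{3}$ ($n = - \frac{-34 - 37}{3} = \left(- \frac{1}{3}\right) \left(-71\right) = \frac{71}{3} \approx 23.667$)
$E{\left(s \right)} = \frac{1}{2 s}$
$16344 + E{\left(n \right)} = 16344 + \frac{1}{2 \cdot \frac{71}{3}} = 16344 + \frac{1}{2} \cdot \frac{3}{71} = 16344 + \frac{3}{142} = \frac{2320851}{142}$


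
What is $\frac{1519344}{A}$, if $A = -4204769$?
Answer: $- \frac{1519344}{4204769} \approx -0.36134$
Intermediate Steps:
$\frac{1519344}{A} = \frac{1519344}{-4204769} = 1519344 \left(- \frac{1}{4204769}\right) = - \frac{1519344}{4204769}$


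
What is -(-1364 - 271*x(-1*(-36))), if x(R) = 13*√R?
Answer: 22502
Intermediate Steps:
-(-1364 - 271*x(-1*(-36))) = -(-1364 - 3523*√(-1*(-36))) = -(-1364 - 3523*√36) = -(-1364 - 3523*6) = -(-1364 - 271*78) = -(-1364 - 21138) = -1*(-22502) = 22502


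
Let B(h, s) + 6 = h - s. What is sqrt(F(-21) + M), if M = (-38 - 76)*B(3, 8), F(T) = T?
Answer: 3*sqrt(137) ≈ 35.114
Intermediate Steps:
B(h, s) = -6 + h - s (B(h, s) = -6 + (h - s) = -6 + h - s)
M = 1254 (M = (-38 - 76)*(-6 + 3 - 1*8) = -114*(-6 + 3 - 8) = -114*(-11) = 1254)
sqrt(F(-21) + M) = sqrt(-21 + 1254) = sqrt(1233) = 3*sqrt(137)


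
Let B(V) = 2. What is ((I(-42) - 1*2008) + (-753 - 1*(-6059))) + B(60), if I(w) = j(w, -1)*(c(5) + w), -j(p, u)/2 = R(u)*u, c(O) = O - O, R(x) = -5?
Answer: 3720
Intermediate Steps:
c(O) = 0
j(p, u) = 10*u (j(p, u) = -(-10)*u = 10*u)
I(w) = -10*w (I(w) = (10*(-1))*(0 + w) = -10*w)
((I(-42) - 1*2008) + (-753 - 1*(-6059))) + B(60) = ((-10*(-42) - 1*2008) + (-753 - 1*(-6059))) + 2 = ((420 - 2008) + (-753 + 6059)) + 2 = (-1588 + 5306) + 2 = 3718 + 2 = 3720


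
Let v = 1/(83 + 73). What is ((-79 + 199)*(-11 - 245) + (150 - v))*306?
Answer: -243214971/26 ≈ -9.3544e+6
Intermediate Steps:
v = 1/156 ≈ 0.0064103
((-79 + 199)*(-11 - 245) + (150 - v))*306 = ((-79 + 199)*(-11 - 245) + (150 - 1*1/156))*306 = (120*(-256) + (150 - 1/156))*306 = (-30720 + 23399/156)*306 = -4768921/156*306 = -243214971/26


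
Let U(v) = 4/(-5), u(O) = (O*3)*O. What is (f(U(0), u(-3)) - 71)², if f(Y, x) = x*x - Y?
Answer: 10850436/25 ≈ 4.3402e+5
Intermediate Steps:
u(O) = 3*O² (u(O) = (3*O)*O = 3*O²)
U(v) = -⅘ (U(v) = 4*(-⅕) = -⅘)
f(Y, x) = x² - Y
(f(U(0), u(-3)) - 71)² = (((3*(-3)²)² - 1*(-⅘)) - 71)² = (((3*9)² + ⅘) - 71)² = ((27² + ⅘) - 71)² = ((729 + ⅘) - 71)² = (3649/5 - 71)² = (3294/5)² = 10850436/25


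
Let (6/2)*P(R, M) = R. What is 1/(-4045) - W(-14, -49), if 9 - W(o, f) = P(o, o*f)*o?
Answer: 683602/12135 ≈ 56.333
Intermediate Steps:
P(R, M) = R/3
W(o, f) = 9 - o**2/3 (W(o, f) = 9 - o/3*o = 9 - o**2/3)
1/(-4045) - W(-14, -49) = 1/(-4045) - (9 - 1/3*(-14)**2) = -1/4045 - (9 - 1/3*196) = -1/4045 - (9 - 196/3) = -1/4045 - 1*(-169/3) = -1/4045 + 169/3 = 683602/12135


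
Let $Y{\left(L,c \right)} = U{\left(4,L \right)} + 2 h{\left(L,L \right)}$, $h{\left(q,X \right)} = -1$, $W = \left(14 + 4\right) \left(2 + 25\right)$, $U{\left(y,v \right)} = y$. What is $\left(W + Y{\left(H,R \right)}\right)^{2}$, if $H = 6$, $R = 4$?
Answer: $238144$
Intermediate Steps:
$W = 486$ ($W = 18 \cdot 27 = 486$)
$Y{\left(L,c \right)} = 2$ ($Y{\left(L,c \right)} = 4 + 2 \left(-1\right) = 4 - 2 = 2$)
$\left(W + Y{\left(H,R \right)}\right)^{2} = \left(486 + 2\right)^{2} = 488^{2} = 238144$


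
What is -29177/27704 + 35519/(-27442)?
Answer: -892346805/380126584 ≈ -2.3475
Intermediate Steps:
-29177/27704 + 35519/(-27442) = -29177*1/27704 + 35519*(-1/27442) = -29177/27704 - 35519/27442 = -892346805/380126584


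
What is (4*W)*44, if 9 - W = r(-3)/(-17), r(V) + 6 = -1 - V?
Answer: 26224/17 ≈ 1542.6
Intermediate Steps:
r(V) = -7 - V (r(V) = -6 + (-1 - V) = -7 - V)
W = 149/17 (W = 9 - (-7 - 1*(-3))/(-17) = 9 - (-7 + 3)*(-1)/17 = 9 - (-4)*(-1)/17 = 9 - 1*4/17 = 9 - 4/17 = 149/17 ≈ 8.7647)
(4*W)*44 = (4*(149/17))*44 = (596/17)*44 = 26224/17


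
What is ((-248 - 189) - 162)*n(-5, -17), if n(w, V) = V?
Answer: 10183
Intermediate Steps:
((-248 - 189) - 162)*n(-5, -17) = ((-248 - 189) - 162)*(-17) = (-437 - 162)*(-17) = -599*(-17) = 10183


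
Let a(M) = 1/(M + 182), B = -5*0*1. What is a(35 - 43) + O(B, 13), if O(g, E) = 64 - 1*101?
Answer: -6437/174 ≈ -36.994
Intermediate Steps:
B = 0 (B = 0*1 = 0)
a(M) = 1/(182 + M)
O(g, E) = -37 (O(g, E) = 64 - 101 = -37)
a(35 - 43) + O(B, 13) = 1/(182 + (35 - 43)) - 37 = 1/(182 - 8) - 37 = 1/174 - 37 = -6437/174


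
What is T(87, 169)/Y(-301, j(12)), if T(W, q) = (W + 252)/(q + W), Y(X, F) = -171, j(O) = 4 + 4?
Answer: -113/14592 ≈ -0.0077440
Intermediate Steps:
j(O) = 8
T(W, q) = (252 + W)/(W + q)
T(87, 169)/Y(-301, j(12)) = ((252 + 87)/(87 + 169))/(-171) = (339/256)*(-1/171) = -113/14592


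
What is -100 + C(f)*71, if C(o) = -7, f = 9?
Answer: -597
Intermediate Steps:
-100 + C(f)*71 = -100 - 7*71 = -100 - 497 = -597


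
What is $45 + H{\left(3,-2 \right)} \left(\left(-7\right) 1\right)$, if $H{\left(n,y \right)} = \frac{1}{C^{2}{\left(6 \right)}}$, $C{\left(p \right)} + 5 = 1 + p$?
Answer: $\frac{173}{4} \approx 43.25$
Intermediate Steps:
$C{\left(p \right)} = -4 + p$ ($C{\left(p \right)} = -5 + \left(1 + p\right) = -4 + p$)
$H{\left(n,y \right)} = \frac{1}{4}$ ($H{\left(n,y \right)} = \frac{1}{\left(-4 + 6\right)^{2}} = \frac{1}{2^{2}} = \frac{1}{4}$)
$45 + H{\left(3,-2 \right)} \left(\left(-7\right) 1\right) = 45 + \frac{\left(-7\right) 1}{4} = 45 + \frac{1}{4} \left(-7\right) = 45 - \frac{7}{4} = \frac{173}{4}$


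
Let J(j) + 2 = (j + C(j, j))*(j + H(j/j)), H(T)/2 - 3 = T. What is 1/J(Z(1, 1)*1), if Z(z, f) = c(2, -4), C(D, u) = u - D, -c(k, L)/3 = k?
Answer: -1/14 ≈ -0.071429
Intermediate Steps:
c(k, L) = -3*k
Z(z, f) = -6 (Z(z, f) = -3*2 = -6)
H(T) = 6 + 2*T
J(j) = -2 + j*(8 + j) (J(j) = -2 + (j + (j - j))*(j + (6 + 2*(j/j))) = -2 + (j + 0)*(j + (6 + 2*1)) = -2 + j*(j + (6 + 2)) = -2 + j*(j + 8) = -2 + j*(8 + j))
1/J(Z(1, 1)*1) = 1/(-2 + (-6*1)² + 8*(-6*1)) = 1/(-2 + (-6)² + 8*(-6)) = 1/(-2 + 36 - 48) = 1/(-14) = -1/14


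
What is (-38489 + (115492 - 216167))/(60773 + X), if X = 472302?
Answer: -139164/533075 ≈ -0.26106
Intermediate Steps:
(-38489 + (115492 - 216167))/(60773 + X) = (-38489 + (115492 - 216167))/(60773 + 472302) = (-38489 - 100675)/533075 = -139164*1/533075 = -139164/533075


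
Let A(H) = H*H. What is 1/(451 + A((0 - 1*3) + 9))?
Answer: 1/487 ≈ 0.0020534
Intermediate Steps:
A(H) = H**2
1/(451 + A((0 - 1*3) + 9)) = 1/(451 + ((0 - 1*3) + 9)**2) = 1/(451 + ((0 - 3) + 9)**2) = 1/(451 + (-3 + 9)**2) = 1/(451 + 6**2) = 1/(451 + 36) = 1/487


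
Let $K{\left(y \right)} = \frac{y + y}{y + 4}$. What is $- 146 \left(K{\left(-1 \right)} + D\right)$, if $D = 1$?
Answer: $- \frac{146}{3} \approx -48.667$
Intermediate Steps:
$K{\left(y \right)} = \frac{2 y}{4 + y}$
$- 146 \left(K{\left(-1 \right)} + D\right) = - 146 \left(2 \left(-1\right) \frac{1}{4 - 1} + 1\right) = - 146 \left(2 \left(-1\right) \frac{1}{3} + 1\right) = - 146 \left(- \frac{2}{3} + 1\right) = \left(-146\right) \frac{1}{3} = - \frac{146}{3}$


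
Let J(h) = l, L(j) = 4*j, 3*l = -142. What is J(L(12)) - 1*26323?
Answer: -79111/3 ≈ -26370.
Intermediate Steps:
l = -142/3 (l = (⅓)*(-142) = -142/3 ≈ -47.333)
J(h) = -142/3
J(L(12)) - 1*26323 = -142/3 - 1*26323 = -142/3 - 26323 = -79111/3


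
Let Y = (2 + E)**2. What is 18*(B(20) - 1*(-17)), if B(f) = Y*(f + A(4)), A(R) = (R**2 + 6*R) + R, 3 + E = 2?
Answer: 1458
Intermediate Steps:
E = -1 (E = -3 + 2 = -1)
Y = 1 (Y = (2 - 1)**2 = 1**2 = 1)
A(R) = R**2 + 7*R
B(f) = 44 + f (B(f) = 1*(f + 4*(7 + 4)) = 1*(f + 4*11) = 1*(f + 44) = 1*(44 + f) = 44 + f)
18*(B(20) - 1*(-17)) = 18*((44 + 20) - 1*(-17)) = 18*(64 + 17) = 18*81 = 1458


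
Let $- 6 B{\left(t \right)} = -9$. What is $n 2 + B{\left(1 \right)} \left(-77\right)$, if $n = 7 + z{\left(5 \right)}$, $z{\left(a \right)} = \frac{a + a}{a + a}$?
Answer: $- \frac{199}{2} \approx -99.5$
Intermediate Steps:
$z{\left(a \right)} = 1$ ($z{\left(a \right)} = \frac{2 a}{2 a} = 2 a \frac{1}{2 a} = 1$)
$B{\left(t \right)} = \frac{3}{2}$ ($B{\left(t \right)} = \left(- \frac{1}{6}\right) \left(-9\right) = \frac{3}{2}$)
$n = 8$ ($n = 7 + 1 = 8$)
$n 2 + B{\left(1 \right)} \left(-77\right) = 8 \cdot 2 + \frac{3}{2} \left(-77\right) = 16 - \frac{231}{2} = - \frac{199}{2}$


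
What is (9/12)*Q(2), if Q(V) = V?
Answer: 3/2 ≈ 1.5000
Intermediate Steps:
(9/12)*Q(2) = (9/12)*2 = ((1/12)*9)*2 = (¾)*2 = 3/2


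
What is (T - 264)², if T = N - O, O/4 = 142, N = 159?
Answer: 452929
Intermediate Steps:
O = 568 (O = 4*142 = 568)
T = -409 (T = 159 - 1*568 = 159 - 568 = -409)
(T - 264)² = (-409 - 264)² = (-673)² = 452929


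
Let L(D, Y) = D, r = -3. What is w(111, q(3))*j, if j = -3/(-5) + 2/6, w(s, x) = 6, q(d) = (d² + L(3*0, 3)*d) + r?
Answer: 28/5 ≈ 5.6000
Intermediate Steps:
q(d) = -3 + d² (q(d) = (d² + (3*0)*d) - 3 = (d² + 0*d) - 3 = (d² + 0) - 3 = d² - 3 = -3 + d²)
j = 14/15 (j = -3*(-⅕) + 2*(⅙) = ⅗ + ⅓ = 14/15 ≈ 0.93333)
w(111, q(3))*j = 6*(14/15) = 28/5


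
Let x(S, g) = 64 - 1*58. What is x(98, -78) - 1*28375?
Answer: -28369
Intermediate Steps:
x(S, g) = 6 (x(S, g) = 64 - 58 = 6)
x(98, -78) - 1*28375 = 6 - 1*28375 = 6 - 28375 = -28369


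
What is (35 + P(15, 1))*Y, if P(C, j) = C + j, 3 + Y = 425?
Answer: 21522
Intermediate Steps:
Y = 422 (Y = -3 + 425 = 422)
(35 + P(15, 1))*Y = (35 + (15 + 1))*422 = (35 + 16)*422 = 51*422 = 21522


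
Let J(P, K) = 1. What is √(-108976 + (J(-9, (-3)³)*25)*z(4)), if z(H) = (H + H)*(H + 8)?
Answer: 4*I*√6661 ≈ 326.46*I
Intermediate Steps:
z(H) = 2*H*(8 + H) (z(H) = (2*H)*(8 + H) = 2*H*(8 + H))
√(-108976 + (J(-9, (-3)³)*25)*z(4)) = √(-108976 + (1*25)*(2*4*(8 + 4))) = √(-108976 + 25*(2*4*12)) = √(-108976 + 25*96) = √(-108976 + 2400) = √(-106576) = 4*I*√6661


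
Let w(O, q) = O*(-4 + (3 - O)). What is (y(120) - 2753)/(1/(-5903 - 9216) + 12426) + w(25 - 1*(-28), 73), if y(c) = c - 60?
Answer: -537720914833/187868693 ≈ -2862.2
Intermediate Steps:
y(c) = -60 + c
w(O, q) = O*(-1 - O)
(y(120) - 2753)/(1/(-5903 - 9216) + 12426) + w(25 - 1*(-28), 73) = ((-60 + 120) - 2753)/(1/(-5903 - 9216) + 12426) - (25 - 1*(-28))*(1 + (25 - 1*(-28))) = (60 - 2753)/(1/(-15119) + 12426) - (25 + 28)*(1 + (25 + 28)) = -2693/(-1/15119 + 12426) - 1*53*(1 + 53) = -2693/187868693/15119 - 1*53*54 = -2693*15119/187868693 - 2862 = -40715467/187868693 - 2862 = -537720914833/187868693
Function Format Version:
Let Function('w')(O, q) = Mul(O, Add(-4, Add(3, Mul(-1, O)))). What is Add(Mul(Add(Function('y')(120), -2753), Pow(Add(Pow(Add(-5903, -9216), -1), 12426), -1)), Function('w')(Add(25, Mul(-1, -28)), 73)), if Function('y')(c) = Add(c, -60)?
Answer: Rational(-537720914833, 187868693) ≈ -2862.2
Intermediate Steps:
Function('y')(c) = Add(-60, c)
Function('w')(O, q) = Mul(O, Add(-1, Mul(-1, O)))
Add(Mul(Add(Function('y')(120), -2753), Pow(Add(Pow(Add(-5903, -9216), -1), 12426), -1)), Function('w')(Add(25, Mul(-1, -28)), 73)) = Add(Mul(Add(Add(-60, 120), -2753), Pow(Add(Pow(Add(-5903, -9216), -1), 12426), -1)), Mul(-1, Add(25, Mul(-1, -28)), Add(1, Add(25, Mul(-1, -28))))) = Add(Mul(Add(60, -2753), Pow(Add(Pow(-15119, -1), 12426), -1)), Mul(-1, Add(25, 28), Add(1, Add(25, 28)))) = Add(Mul(-2693, Pow(Add(Rational(-1, 15119), 12426), -1)), Mul(-1, 53, Add(1, 53))) = Add(Mul(-2693, Pow(Rational(187868693, 15119), -1)), Mul(-1, 53, 54)) = Add(Mul(-2693, Rational(15119, 187868693)), -2862) = Add(Rational(-40715467, 187868693), -2862) = Rational(-537720914833, 187868693)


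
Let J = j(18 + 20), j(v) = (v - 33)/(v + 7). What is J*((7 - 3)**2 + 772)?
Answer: 788/9 ≈ 87.556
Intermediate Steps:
j(v) = (-33 + v)/(7 + v)
J = 1/9 (J = (-33 + (18 + 20))/(7 + (18 + 20)) = (-33 + 38)/(7 + 38) = 5/45 = (1/45)*5 = 1/9 ≈ 0.11111)
J*((7 - 3)**2 + 772) = ((7 - 3)**2 + 772)/9 = (4**2 + 772)/9 = (16 + 772)/9 = (1/9)*788 = 788/9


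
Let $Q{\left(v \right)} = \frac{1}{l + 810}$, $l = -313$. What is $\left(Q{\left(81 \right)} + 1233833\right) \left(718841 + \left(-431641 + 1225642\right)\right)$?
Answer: $\frac{927697410055684}{497} \approx 1.8666 \cdot 10^{12}$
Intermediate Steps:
$Q{\left(v \right)} = \frac{1}{497}$ ($Q{\left(v \right)} = \frac{1}{-313 + 810} = \frac{1}{497}$)
$\left(Q{\left(81 \right)} + 1233833\right) \left(718841 + \left(-431641 + 1225642\right)\right) = \left(\frac{1}{497} + 1233833\right) \left(718841 + \left(-431641 + 1225642\right)\right) = \frac{613215002 \left(718841 + 794001\right)}{497} = \frac{613215002}{497} \cdot 1512842 = \frac{927697410055684}{497}$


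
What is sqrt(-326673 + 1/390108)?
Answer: I*sqrt(12428621510860941)/195054 ≈ 571.55*I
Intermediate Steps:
sqrt(-326673 + 1/390108) = sqrt(-127437750683/390108) = I*sqrt(12428621510860941)/195054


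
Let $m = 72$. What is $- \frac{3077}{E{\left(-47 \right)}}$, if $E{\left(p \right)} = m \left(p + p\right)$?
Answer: $\frac{3077}{6768} \approx 0.45464$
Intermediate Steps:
$E{\left(p \right)} = 144 p$ ($E{\left(p \right)} = 72 \left(p + p\right) = 72 \cdot 2 p = 144 p$)
$- \frac{3077}{E{\left(-47 \right)}} = - \frac{3077}{144 \left(-47\right)} = - \frac{3077}{-6768} = \left(-3077\right) \left(- \frac{1}{6768}\right) = \frac{3077}{6768}$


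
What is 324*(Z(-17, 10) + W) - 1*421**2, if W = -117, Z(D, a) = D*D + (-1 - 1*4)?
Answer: -123133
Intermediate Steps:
Z(D, a) = -5 + D**2 (Z(D, a) = D**2 + (-1 - 4) = D**2 - 5 = -5 + D**2)
324*(Z(-17, 10) + W) - 1*421**2 = 324*((-5 + (-17)**2) - 117) - 1*421**2 = 324*((-5 + 289) - 117) - 1*177241 = 324*(284 - 117) - 177241 = 324*167 - 177241 = 54108 - 177241 = -123133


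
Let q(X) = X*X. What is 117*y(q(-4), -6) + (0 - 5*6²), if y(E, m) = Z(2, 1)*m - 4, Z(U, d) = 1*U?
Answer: -2052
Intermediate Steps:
Z(U, d) = U
q(X) = X²
y(E, m) = -4 + 2*m (y(E, m) = 2*m - 4 = -4 + 2*m)
117*y(q(-4), -6) + (0 - 5*6²) = 117*(-4 + 2*(-6)) + (0 - 5*6²) = 117*(-4 - 12) + (0 - 5*36) = 117*(-16) + (0 - 180) = -1872 - 180 = -2052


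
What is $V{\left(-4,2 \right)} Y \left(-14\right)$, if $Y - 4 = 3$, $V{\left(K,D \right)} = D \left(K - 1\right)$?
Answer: $980$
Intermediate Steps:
$V{\left(K,D \right)} = D \left(-1 + K\right)$
$Y = 7$ ($Y = 4 + 3 = 7$)
$V{\left(-4,2 \right)} Y \left(-14\right) = 2 \left(-1 - 4\right) 7 \left(-14\right) = 2 \left(-5\right) 7 \left(-14\right) = \left(-10\right) 7 \left(-14\right) = \left(-70\right) \left(-14\right) = 980$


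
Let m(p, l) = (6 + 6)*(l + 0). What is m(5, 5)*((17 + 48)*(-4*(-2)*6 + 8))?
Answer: 218400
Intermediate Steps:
m(p, l) = 12*l
m(5, 5)*((17 + 48)*(-4*(-2)*6 + 8)) = (12*5)*((17 + 48)*(-4*(-2)*6 + 8)) = 60*(65*(8*6 + 8)) = 60*(65*(48 + 8)) = 60*(65*56) = 60*3640 = 218400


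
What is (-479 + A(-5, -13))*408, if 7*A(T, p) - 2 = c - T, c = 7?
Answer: -194616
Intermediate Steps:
A(T, p) = 9/7 - T/7 (A(T, p) = 2/7 + (7 - T)/7 = 2/7 + (1 - T/7) = 9/7 - T/7)
(-479 + A(-5, -13))*408 = (-479 + (9/7 - 1/7*(-5)))*408 = (-479 + (9/7 + 5/7))*408 = (-479 + 2)*408 = -477*408 = -194616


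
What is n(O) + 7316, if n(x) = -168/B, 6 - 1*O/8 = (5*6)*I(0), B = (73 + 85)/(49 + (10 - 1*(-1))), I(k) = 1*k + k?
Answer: 572924/79 ≈ 7252.2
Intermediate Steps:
I(k) = 2*k (I(k) = k + k = 2*k)
B = 79/30 (B = 158/(49 + (10 + 1)) = 158/(49 + 11) = 158/60 = 158*(1/60) = 79/30 ≈ 2.6333)
O = 48 (O = 48 - 8*5*6*2*0 = 48 - 240*0 = 48 - 8*0 = 48 + 0 = 48)
n(x) = -5040/79 (n(x) = -168/79/30 = -168*30/79 = -5040/79)
n(O) + 7316 = -5040/79 + 7316 = 572924/79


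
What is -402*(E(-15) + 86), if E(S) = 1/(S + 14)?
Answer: -34170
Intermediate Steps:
E(S) = 1/(14 + S)
-402*(E(-15) + 86) = -402*(1/(14 - 15) + 86) = -402*(1/(-1) + 86) = -402*(-1 + 86) = -402*85 = -34170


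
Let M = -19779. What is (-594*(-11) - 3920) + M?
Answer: -17165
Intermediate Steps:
(-594*(-11) - 3920) + M = (-594*(-11) - 3920) - 19779 = (6534 - 3920) - 19779 = 2614 - 19779 = -17165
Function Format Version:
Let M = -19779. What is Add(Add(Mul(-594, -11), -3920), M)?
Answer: -17165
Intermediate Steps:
Add(Add(Mul(-594, -11), -3920), M) = Add(Add(Mul(-594, -11), -3920), -19779) = Add(Add(6534, -3920), -19779) = Add(2614, -19779) = -17165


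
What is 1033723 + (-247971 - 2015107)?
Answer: -1229355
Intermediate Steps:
1033723 + (-247971 - 2015107) = 1033723 - 2263078 = -1229355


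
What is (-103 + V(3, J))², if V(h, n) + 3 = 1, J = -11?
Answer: 11025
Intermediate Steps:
V(h, n) = -2 (V(h, n) = -3 + 1 = -2)
(-103 + V(3, J))² = (-103 - 2)² = (-105)² = 11025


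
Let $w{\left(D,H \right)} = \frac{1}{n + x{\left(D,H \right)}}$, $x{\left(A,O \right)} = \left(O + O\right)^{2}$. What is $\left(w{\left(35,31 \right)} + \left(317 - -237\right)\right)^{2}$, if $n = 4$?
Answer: $\frac{4544541394849}{14807104} \approx 3.0692 \cdot 10^{5}$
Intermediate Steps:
$x{\left(A,O \right)} = 4 O^{2}$ ($x{\left(A,O \right)} = \left(2 O\right)^{2} = 4 O^{2}$)
$w{\left(D,H \right)} = \frac{1}{4 + 4 H^{2}}$
$\left(w{\left(35,31 \right)} + \left(317 - -237\right)\right)^{2} = \left(\frac{1}{4 \left(1 + 31^{2}\right)} + \left(317 - -237\right)\right)^{2} = \left(\frac{1}{4 \left(1 + 961\right)} + \left(317 + 237\right)\right)^{2} = \left(\frac{1}{4 \cdot 962} + 554\right)^{2} = \left(\frac{1}{4} \cdot \frac{1}{962} + 554\right)^{2} = \left(\frac{1}{3848} + 554\right)^{2} = \left(\frac{2131793}{3848}\right)^{2} = \frac{4544541394849}{14807104}$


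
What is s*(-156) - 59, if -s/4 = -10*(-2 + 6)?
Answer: -25019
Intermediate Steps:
s = 160 (s = -(-40)*(-2 + 6) = -(-40)*4 = -4*(-40) = 160)
s*(-156) - 59 = 160*(-156) - 59 = -24960 - 59 = -25019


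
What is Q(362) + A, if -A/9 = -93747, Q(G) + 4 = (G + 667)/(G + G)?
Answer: 610853585/724 ≈ 8.4372e+5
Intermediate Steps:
Q(G) = -4 + (667 + G)/(2*G) (Q(G) = -4 + (G + 667)/(G + G) = -4 + (667 + G)/((2*G)) = -4 + (667 + G)*(1/(2*G)) = -4 + (667 + G)/(2*G))
A = 843723 (A = -9*(-93747) = 843723)
Q(362) + A = (½)*(667 - 7*362)/362 + 843723 = (½)*(1/362)*(667 - 2534) + 843723 = (½)*(1/362)*(-1867) + 843723 = -1867/724 + 843723 = 610853585/724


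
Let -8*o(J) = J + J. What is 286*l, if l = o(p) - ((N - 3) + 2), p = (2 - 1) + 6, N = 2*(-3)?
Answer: 3003/2 ≈ 1501.5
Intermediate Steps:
N = -6
p = 7 (p = 1 + 6 = 7)
o(J) = -J/4 (o(J) = -(J + J)/8 = -J/4)
l = 21/4 (l = -¼*7 - ((-6 - 3) + 2) = -7/4 - (-9 + 2) = -7/4 - 1*(-7) = -7/4 + 7 = 21/4 ≈ 5.2500)
286*l = 286*(21/4) = 3003/2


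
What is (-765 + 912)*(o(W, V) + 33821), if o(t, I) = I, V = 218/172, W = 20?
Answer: 427581105/86 ≈ 4.9719e+6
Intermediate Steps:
V = 109/86 (V = 218*(1/172) = 109/86 ≈ 1.2674)
(-765 + 912)*(o(W, V) + 33821) = (-765 + 912)*(109/86 + 33821) = 147*(2908715/86) = 427581105/86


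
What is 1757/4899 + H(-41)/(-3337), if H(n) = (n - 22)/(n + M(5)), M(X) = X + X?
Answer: 2555602/7137843 ≈ 0.35804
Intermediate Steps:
M(X) = 2*X
H(n) = (-22 + n)/(10 + n) (H(n) = (n - 22)/(n + 2*5) = (-22 + n)/(n + 10) = (-22 + n)/(10 + n))
1757/4899 + H(-41)/(-3337) = 1757/4899 + ((-22 - 41)/(10 - 41))/(-3337) = 1757*(1/4899) + (-63/(-31))*(-1/3337) = 1757/4899 - 1/31*(-63)*(-1/3337) = 1757/4899 + (63/31)*(-1/3337) = 1757/4899 - 63/103447 = 2555602/7137843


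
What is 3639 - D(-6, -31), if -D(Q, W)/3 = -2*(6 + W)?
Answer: 3789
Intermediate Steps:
D(Q, W) = 36 + 6*W (D(Q, W) = -(-6)*(6 + W) = -3*(-12 - 2*W) = 36 + 6*W)
3639 - D(-6, -31) = 3639 - (36 + 6*(-31)) = 3639 - (36 - 186) = 3639 - 1*(-150) = 3639 + 150 = 3789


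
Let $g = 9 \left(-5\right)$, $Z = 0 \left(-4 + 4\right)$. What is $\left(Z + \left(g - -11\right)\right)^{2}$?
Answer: $1156$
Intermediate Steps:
$Z = 0$ ($Z = 0 \cdot 0 = 0$)
$g = -45$
$\left(Z + \left(g - -11\right)\right)^{2} = \left(0 - 34\right)^{2} = \left(-34\right)^{2} = 1156$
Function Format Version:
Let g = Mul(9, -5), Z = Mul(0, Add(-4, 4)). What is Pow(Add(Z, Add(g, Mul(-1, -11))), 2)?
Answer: 1156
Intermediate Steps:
Z = 0 (Z = Mul(0, 0) = 0)
g = -45
Pow(Add(Z, Add(g, Mul(-1, -11))), 2) = Pow(Add(0, Add(-45, Mul(-1, -11))), 2) = Pow(Add(0, Add(-45, 11)), 2) = Pow(Add(0, -34), 2) = Pow(-34, 2) = 1156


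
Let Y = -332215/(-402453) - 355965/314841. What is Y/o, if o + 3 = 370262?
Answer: -12888093110/15638346131532669 ≈ -8.2413e-7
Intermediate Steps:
o = 370259 (o = -3 + 370262 = 370259)
Y = -12888093110/42236234991 (Y = -332215*(-1/402453) - 355965*1/314841 = 332215/402453 - 118655/104947 = -12888093110/42236234991 ≈ -0.30514)
Y/o = -12888093110/42236234991/370259 = -12888093110/42236234991*1/370259 = -12888093110/15638346131532669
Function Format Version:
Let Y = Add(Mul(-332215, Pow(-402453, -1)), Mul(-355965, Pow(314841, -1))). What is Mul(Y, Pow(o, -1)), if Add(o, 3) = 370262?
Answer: Rational(-12888093110, 15638346131532669) ≈ -8.2413e-7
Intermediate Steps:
o = 370259 (o = Add(-3, 370262) = 370259)
Y = Rational(-12888093110, 42236234991) (Y = Add(Mul(-332215, Rational(-1, 402453)), Mul(-355965, Rational(1, 314841))) = Add(Rational(332215, 402453), Rational(-118655, 104947)) = Rational(-12888093110, 42236234991) ≈ -0.30514)
Mul(Y, Pow(o, -1)) = Mul(Rational(-12888093110, 42236234991), Pow(370259, -1)) = Mul(Rational(-12888093110, 42236234991), Rational(1, 370259)) = Rational(-12888093110, 15638346131532669)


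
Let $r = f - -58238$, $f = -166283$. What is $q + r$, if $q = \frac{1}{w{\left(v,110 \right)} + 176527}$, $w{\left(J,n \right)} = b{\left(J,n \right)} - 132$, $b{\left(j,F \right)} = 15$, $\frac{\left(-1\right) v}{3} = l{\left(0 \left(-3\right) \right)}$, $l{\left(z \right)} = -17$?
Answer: $- \frac{19060218449}{176410} \approx -1.0805 \cdot 10^{5}$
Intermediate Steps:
$v = 51$ ($v = \left(-3\right) \left(-17\right) = 51$)
$w{\left(J,n \right)} = -117$ ($w{\left(J,n \right)} = 15 - 132 = -117$)
$q = \frac{1}{176410}$ ($q = \frac{1}{-117 + 176527} = \frac{1}{176410} \approx 5.6686 \cdot 10^{-6}$)
$r = -108045$ ($r = -166283 - -58238 = -166283 + 58238 = -108045$)
$q + r = \frac{1}{176410} - 108045 = - \frac{19060218449}{176410}$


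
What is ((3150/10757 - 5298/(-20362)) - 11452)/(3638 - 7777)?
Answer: 1254128313241/453290933363 ≈ 2.7667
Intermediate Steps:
((3150/10757 - 5298/(-20362)) - 11452)/(3638 - 7777) = ((3150*(1/10757) - 5298*(-1/20362)) - 11452)/(-4139) = ((3150/10757 + 2649/10181) - 11452)*(-1/4139) = (60565443/109517017 - 11452)*(-1/4139) = -1254128313241/109517017*(-1/4139) = 1254128313241/453290933363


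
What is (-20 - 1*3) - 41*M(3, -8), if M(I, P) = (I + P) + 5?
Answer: -23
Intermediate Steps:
M(I, P) = 5 + I + P
(-20 - 1*3) - 41*M(3, -8) = (-20 - 1*3) - 41*(5 + 3 - 8) = (-20 - 3) - 41*0 = -23 + 0 = -23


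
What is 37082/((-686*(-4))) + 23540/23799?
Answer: 473554139/32652228 ≈ 14.503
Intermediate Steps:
37082/((-686*(-4))) + 23540/23799 = 37082/2744 + 23540*(1/23799) = 37082*(1/2744) + 23540/23799 = 18541/1372 + 23540/23799 = 473554139/32652228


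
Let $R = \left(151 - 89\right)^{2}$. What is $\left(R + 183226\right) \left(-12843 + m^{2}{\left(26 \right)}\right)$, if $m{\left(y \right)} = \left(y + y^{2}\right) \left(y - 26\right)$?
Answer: $-2402540010$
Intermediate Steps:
$m{\left(y \right)} = \left(-26 + y\right) \left(y + y^{2}\right)$ ($m{\left(y \right)} = \left(y + y^{2}\right) \left(-26 + y\right) = \left(-26 + y\right) \left(y + y^{2}\right)$)
$R = 3844$ ($R = 62^{2} = 3844$)
$\left(R + 183226\right) \left(-12843 + m^{2}{\left(26 \right)}\right) = \left(3844 + 183226\right) \left(-12843 + \left(26 \left(-26 + 26^{2} - 650\right)\right)^{2}\right) = 187070 \left(-12843 + \left(26 \left(-26 + 676 - 650\right)\right)^{2}\right) = 187070 \left(-12843 + \left(26 \cdot 0\right)^{2}\right) = 187070 \left(-12843 + 0^{2}\right) = 187070 \left(-12843 + 0\right) = 187070 \left(-12843\right) = -2402540010$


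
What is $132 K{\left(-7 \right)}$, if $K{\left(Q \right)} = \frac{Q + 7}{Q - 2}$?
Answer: $0$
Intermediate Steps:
$K{\left(Q \right)} = \frac{7 + Q}{-2 + Q}$
$132 K{\left(-7 \right)} = 132 \frac{7 - 7}{-2 - 7} = 132 \frac{1}{-9} \cdot 0 = 132 \left(\left(- \frac{1}{9}\right) 0\right) = 132 \cdot 0 = 0$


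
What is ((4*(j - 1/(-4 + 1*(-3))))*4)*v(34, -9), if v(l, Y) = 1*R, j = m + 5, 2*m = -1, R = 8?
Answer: 4160/7 ≈ 594.29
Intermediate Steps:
m = -1/2 (m = (1/2)*(-1) = -1/2 ≈ -0.50000)
j = 9/2 (j = -1/2 + 5 = 9/2 ≈ 4.5000)
v(l, Y) = 8 (v(l, Y) = 1*8 = 8)
((4*(j - 1/(-4 + 1*(-3))))*4)*v(34, -9) = ((4*(9/2 - 1/(-4 + 1*(-3))))*4)*8 = ((4*(9/2 - 1/(-4 - 3)))*4)*8 = ((4*(9/2 - 1/(-7)))*4)*8 = ((4*(9/2 - 1*(-1/7)))*4)*8 = ((4*(9/2 + 1/7))*4)*8 = ((4*(65/14))*4)*8 = ((130/7)*4)*8 = (520/7)*8 = 4160/7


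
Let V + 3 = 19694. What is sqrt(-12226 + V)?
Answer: sqrt(7465) ≈ 86.400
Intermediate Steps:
V = 19691 (V = -3 + 19694 = 19691)
sqrt(-12226 + V) = sqrt(-12226 + 19691) = sqrt(7465)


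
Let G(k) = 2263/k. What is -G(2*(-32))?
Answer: 2263/64 ≈ 35.359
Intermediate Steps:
-G(2*(-32)) = -2263/(2*(-32)) = -2263/(-64) = -2263*(-1)/64 = -1*(-2263/64) = 2263/64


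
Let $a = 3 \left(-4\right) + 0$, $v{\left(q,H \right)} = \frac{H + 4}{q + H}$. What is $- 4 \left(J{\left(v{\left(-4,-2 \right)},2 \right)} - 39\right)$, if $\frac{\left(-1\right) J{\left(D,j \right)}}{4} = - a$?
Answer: $348$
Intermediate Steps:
$v{\left(q,H \right)} = \frac{4 + H}{H + q}$
$a = -12$ ($a = -12 + 0 = -12$)
$J{\left(D,j \right)} = -48$ ($J{\left(D,j \right)} = - 4 \left(\left(-1\right) \left(-12\right)\right) = \left(-4\right) 12 = -48$)
$- 4 \left(J{\left(v{\left(-4,-2 \right)},2 \right)} - 39\right) = - 4 \left(-48 - 39\right) = \left(-4\right) \left(-87\right) = 348$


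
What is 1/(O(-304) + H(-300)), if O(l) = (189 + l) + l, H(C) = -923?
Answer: -1/1342 ≈ -0.00074516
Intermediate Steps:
O(l) = 189 + 2*l
1/(O(-304) + H(-300)) = 1/((189 + 2*(-304)) - 923) = 1/((189 - 608) - 923) = 1/(-419 - 923) = 1/(-1342) = -1/1342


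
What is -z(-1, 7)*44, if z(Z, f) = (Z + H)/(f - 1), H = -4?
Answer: 110/3 ≈ 36.667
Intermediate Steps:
z(Z, f) = (-4 + Z)/(-1 + f) (z(Z, f) = (Z - 4)/(f - 1) = (-4 + Z)/(-1 + f))
-z(-1, 7)*44 = -(-4 - 1)/(-1 + 7)*44 = -(-5)/6*44 = -1*(-⅚)*44 = (⅚)*44 = 110/3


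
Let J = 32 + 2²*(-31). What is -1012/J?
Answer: 11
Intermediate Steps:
J = -92 (J = 32 + 4*(-31) = 32 - 124 = -92)
-1012/J = -1012/(-92) = -1012*(-1/92) = 11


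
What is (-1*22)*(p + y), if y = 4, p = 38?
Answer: -924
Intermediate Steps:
(-1*22)*(p + y) = (-1*22)*(38 + 4) = -22*42 = -924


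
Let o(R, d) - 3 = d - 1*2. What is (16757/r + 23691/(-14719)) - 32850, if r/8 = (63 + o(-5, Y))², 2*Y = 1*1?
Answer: -16093026187879/489877758 ≈ -32851.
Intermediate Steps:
Y = ½ (Y = (1*1)/2 = (½)*1 = ½ ≈ 0.50000)
o(R, d) = 1 + d (o(R, d) = 3 + (d - 1*2) = 3 + (d - 2) = 3 + (-2 + d) = 1 + d)
r = 33282 (r = 8*(63 + (1 + ½))² = 8*(63 + 3/2)² = 8*(129/2)² = 8*(16641/4) = 33282)
(16757/r + 23691/(-14719)) - 32850 = (16757/33282 + 23691/(-14719)) - 32850 = (16757*(1/33282) + 23691*(-1/14719)) - 32850 = (16757/33282 - 23691/14719) - 32850 = -541837579/489877758 - 32850 = -16093026187879/489877758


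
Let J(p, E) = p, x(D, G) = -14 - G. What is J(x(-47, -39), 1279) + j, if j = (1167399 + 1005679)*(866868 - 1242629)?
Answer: -816557962333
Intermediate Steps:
j = -816557962358 (j = 2173078*(-375761) = -816557962358)
J(x(-47, -39), 1279) + j = (-14 - 1*(-39)) - 816557962358 = (-14 + 39) - 816557962358 = 25 - 816557962358 = -816557962333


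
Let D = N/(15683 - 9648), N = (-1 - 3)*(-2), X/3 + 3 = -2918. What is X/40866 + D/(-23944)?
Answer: -52761320977/246050848610 ≈ -0.21443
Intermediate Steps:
X = -8763 (X = -9 + 3*(-2918) = -9 - 8754 = -8763)
N = 8 (N = -4*(-2) = 8)
D = 8/6035 (D = 8/(15683 - 9648) = 8/6035 ≈ 0.0013256)
X/40866 + D/(-23944) = -8763/40866 + (8/6035)/(-23944) = -8763*1/40866 + (8/6035)*(-1/23944) = -2921/13622 - 1/18062755 = -52761320977/246050848610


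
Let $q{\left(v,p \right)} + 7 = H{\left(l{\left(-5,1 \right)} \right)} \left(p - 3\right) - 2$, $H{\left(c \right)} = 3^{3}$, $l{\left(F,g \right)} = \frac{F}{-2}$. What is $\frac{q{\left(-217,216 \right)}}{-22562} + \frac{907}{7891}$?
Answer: $- \frac{428386}{3069599} \approx -0.13956$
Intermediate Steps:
$l{\left(F,g \right)} = - \frac{F}{2}$ ($l{\left(F,g \right)} = F \left(- \frac{1}{2}\right) = - \frac{F}{2}$)
$H{\left(c \right)} = 27$
$q{\left(v,p \right)} = -90 + 27 p$ ($q{\left(v,p \right)} = -7 + \left(27 \left(p - 3\right) - 2\right) = -7 + \left(27 \left(-3 + p\right) - 2\right) = -7 + \left(\left(-81 + 27 p\right) - 2\right) = -7 + \left(-83 + 27 p\right) = -90 + 27 p$)
$\frac{q{\left(-217,216 \right)}}{-22562} + \frac{907}{7891} = \frac{-90 + 27 \cdot 216}{-22562} + \frac{907}{7891} = \left(-90 + 5832\right) \left(- \frac{1}{22562}\right) + 907 \cdot \frac{1}{7891} = 5742 \left(- \frac{1}{22562}\right) + \frac{907}{7891} = - \frac{99}{389} + \frac{907}{7891} = - \frac{428386}{3069599}$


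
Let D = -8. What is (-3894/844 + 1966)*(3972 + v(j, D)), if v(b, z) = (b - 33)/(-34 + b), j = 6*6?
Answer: 6577771635/844 ≈ 7.7936e+6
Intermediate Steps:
j = 36
v(b, z) = (-33 + b)/(-34 + b)
(-3894/844 + 1966)*(3972 + v(j, D)) = (-3894/844 + 1966)*(3972 + (-33 + 36)/(-34 + 36)) = (-3894*1/844 + 1966)*(3972 + 3/2) = (-1947/422 + 1966)*(3972 + (½)*3) = 827705*(3972 + 3/2)/422 = (827705/422)*(7947/2) = 6577771635/844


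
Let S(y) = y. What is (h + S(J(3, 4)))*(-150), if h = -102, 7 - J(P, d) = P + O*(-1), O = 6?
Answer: 13800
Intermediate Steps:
J(P, d) = 13 - P (J(P, d) = 7 - (P + 6*(-1)) = 7 - (P - 6) = 7 - (-6 + P) = 7 + (6 - P) = 13 - P)
(h + S(J(3, 4)))*(-150) = (-102 + (13 - 1*3))*(-150) = (-102 + (13 - 3))*(-150) = (-102 + 10)*(-150) = -92*(-150) = 13800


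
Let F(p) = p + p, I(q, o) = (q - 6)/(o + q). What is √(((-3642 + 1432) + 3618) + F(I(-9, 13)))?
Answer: √5602/2 ≈ 37.423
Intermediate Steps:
I(q, o) = (-6 + q)/(o + q)
F(p) = 2*p
√(((-3642 + 1432) + 3618) + F(I(-9, 13))) = √(((-3642 + 1432) + 3618) + 2*((-6 - 9)/(13 - 9))) = √((-2210 + 3618) + 2*(-15/4)) = √(1408 + 2*((¼)*(-15))) = √(1408 + 2*(-15/4)) = √(1408 - 15/2) = √(2801/2) = √5602/2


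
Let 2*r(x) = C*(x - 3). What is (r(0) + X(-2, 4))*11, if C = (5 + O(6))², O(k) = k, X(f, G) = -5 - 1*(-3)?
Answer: -4037/2 ≈ -2018.5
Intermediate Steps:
X(f, G) = -2 (X(f, G) = -5 + 3 = -2)
C = 121 (C = (5 + 6)² = 11² = 121)
r(x) = -363/2 + 121*x/2 (r(x) = (121*(x - 3))/2 = (121*(-3 + x))/2 = (-363 + 121*x)/2 = -363/2 + 121*x/2)
(r(0) + X(-2, 4))*11 = ((-363/2 + (121/2)*0) - 2)*11 = ((-363/2 + 0) - 2)*11 = (-363/2 - 2)*11 = -367/2*11 = -4037/2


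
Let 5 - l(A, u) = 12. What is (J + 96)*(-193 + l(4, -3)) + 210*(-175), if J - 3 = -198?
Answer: -16950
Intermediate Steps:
J = -195 (J = 3 - 198 = -195)
l(A, u) = -7 (l(A, u) = 5 - 1*12 = 5 - 12 = -7)
(J + 96)*(-193 + l(4, -3)) + 210*(-175) = (-195 + 96)*(-193 - 7) + 210*(-175) = -99*(-200) - 36750 = 19800 - 36750 = -16950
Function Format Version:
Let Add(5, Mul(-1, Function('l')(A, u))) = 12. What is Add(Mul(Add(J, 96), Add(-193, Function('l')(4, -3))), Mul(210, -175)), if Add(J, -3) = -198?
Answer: -16950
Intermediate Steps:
J = -195 (J = Add(3, -198) = -195)
Function('l')(A, u) = -7 (Function('l')(A, u) = Add(5, Mul(-1, 12)) = Add(5, -12) = -7)
Add(Mul(Add(J, 96), Add(-193, Function('l')(4, -3))), Mul(210, -175)) = Add(Mul(Add(-195, 96), Add(-193, -7)), Mul(210, -175)) = Add(Mul(-99, -200), -36750) = Add(19800, -36750) = -16950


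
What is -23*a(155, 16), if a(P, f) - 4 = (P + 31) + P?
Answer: -7935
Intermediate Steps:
a(P, f) = 35 + 2*P (a(P, f) = 4 + ((P + 31) + P) = 4 + ((31 + P) + P) = 4 + (31 + 2*P) = 35 + 2*P)
-23*a(155, 16) = -23*(35 + 2*155) = -23*(35 + 310) = -23*345 = -7935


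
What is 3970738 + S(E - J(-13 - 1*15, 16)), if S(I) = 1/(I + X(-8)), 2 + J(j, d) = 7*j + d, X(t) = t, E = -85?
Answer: 353395683/89 ≈ 3.9707e+6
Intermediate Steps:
J(j, d) = -2 + d + 7*j (J(j, d) = -2 + (7*j + d) = -2 + (d + 7*j) = -2 + d + 7*j)
S(I) = 1/(-8 + I) (S(I) = 1/(I - 8) = 1/(-8 + I))
3970738 + S(E - J(-13 - 1*15, 16)) = 3970738 + 1/(-8 + (-85 - (-2 + 16 + 7*(-13 - 1*15)))) = 3970738 + 1/(-8 + (-85 - (-2 + 16 + 7*(-13 - 15)))) = 3970738 + 1/(-8 + (-85 - (-2 + 16 + 7*(-28)))) = 3970738 + 1/(-8 + (-85 - (-2 + 16 - 196))) = 3970738 + 1/(-8 + (-85 - 1*(-182))) = 3970738 + 1/(-8 + (-85 + 182)) = 3970738 + 1/(-8 + 97) = 3970738 + 1/89 = 353395683/89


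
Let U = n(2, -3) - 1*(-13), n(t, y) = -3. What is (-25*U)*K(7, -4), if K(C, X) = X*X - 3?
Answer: -3250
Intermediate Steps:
K(C, X) = -3 + X² (K(C, X) = X² - 3 = -3 + X²)
U = 10 (U = -3 - 1*(-13) = -3 + 13 = 10)
(-25*U)*K(7, -4) = (-25*10)*(-3 + (-4)²) = -250*(-3 + 16) = -250*13 = -3250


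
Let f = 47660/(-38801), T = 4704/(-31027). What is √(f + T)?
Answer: 2*I*√945162335902603/52342549 ≈ 1.1747*I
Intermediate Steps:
T = -4704/31027 (T = 4704*(-1/31027) = -4704/31027 ≈ -0.15161)
f = -47660/38801 (f = 47660*(-1/38801) = -47660/38801 ≈ -1.2283)
√(f + T) = √(-47660/38801 - 4704/31027) = √(-72228988/52342549) = 2*I*√945162335902603/52342549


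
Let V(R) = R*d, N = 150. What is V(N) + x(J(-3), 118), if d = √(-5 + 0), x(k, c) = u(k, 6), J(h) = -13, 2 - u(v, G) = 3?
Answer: -1 + 150*I*√5 ≈ -1.0 + 335.41*I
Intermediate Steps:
u(v, G) = -1 (u(v, G) = 2 - 1*3 = 2 - 3 = -1)
x(k, c) = -1
d = I*√5 (d = √(-5) = I*√5 ≈ 2.2361*I)
V(R) = I*R*√5 (V(R) = R*(I*√5) = I*R*√5)
V(N) + x(J(-3), 118) = I*150*√5 - 1 = 150*I*√5 - 1 = -1 + 150*I*√5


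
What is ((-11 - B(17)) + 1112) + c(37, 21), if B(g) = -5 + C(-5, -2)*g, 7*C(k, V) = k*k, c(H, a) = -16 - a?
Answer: 7058/7 ≈ 1008.3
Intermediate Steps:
C(k, V) = k²/7 (C(k, V) = (k*k)/7 = k²/7)
B(g) = -5 + 25*g/7 (B(g) = -5 + ((⅐)*(-5)²)*g = -5 + ((⅐)*25)*g = -5 + 25*g/7)
((-11 - B(17)) + 1112) + c(37, 21) = ((-11 - (-5 + (25/7)*17)) + 1112) + (-16 - 1*21) = ((-11 - (-5 + 425/7)) + 1112) + (-16 - 21) = ((-11 - 1*390/7) + 1112) - 37 = ((-11 - 390/7) + 1112) - 37 = (-467/7 + 1112) - 37 = 7317/7 - 37 = 7058/7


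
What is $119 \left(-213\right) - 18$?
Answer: $-25365$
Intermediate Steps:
$119 \left(-213\right) - 18 = -25347 - 18 = -25365$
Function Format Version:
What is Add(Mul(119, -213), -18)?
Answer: -25365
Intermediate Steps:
Add(Mul(119, -213), -18) = Add(-25347, -18) = -25365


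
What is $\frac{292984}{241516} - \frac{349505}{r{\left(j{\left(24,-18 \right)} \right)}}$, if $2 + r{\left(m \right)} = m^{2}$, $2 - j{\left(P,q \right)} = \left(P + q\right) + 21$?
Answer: $- \frac{21057130137}{37616117} \approx -559.79$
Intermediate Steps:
$j{\left(P,q \right)} = -19 - P - q$ ($j{\left(P,q \right)} = 2 - \left(\left(P + q\right) + 21\right) = 2 - \left(21 + P + q\right) = -19 - P - q$)
$r{\left(m \right)} = -2 + m^{2}$
$\frac{292984}{241516} - \frac{349505}{r{\left(j{\left(24,-18 \right)} \right)}} = \frac{292984}{241516} - \frac{349505}{-2 + \left(-19 - 24 - -18\right)^{2}} = 292984 \cdot \frac{1}{241516} - \frac{349505}{-2 + \left(-19 - 24 + 18\right)^{2}} = \frac{73246}{60379} - \frac{349505}{-2 + \left(-25\right)^{2}} = \frac{73246}{60379} - \frac{349505}{-2 + 625} = \frac{73246}{60379} - \frac{349505}{623} = - \frac{21057130137}{37616117}$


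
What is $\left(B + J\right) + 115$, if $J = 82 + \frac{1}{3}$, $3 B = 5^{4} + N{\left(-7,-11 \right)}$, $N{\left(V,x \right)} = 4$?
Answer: $407$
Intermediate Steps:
$B = \frac{629}{3}$ ($B = \frac{5^{4} + 4}{3} = \frac{625 + 4}{3} = \frac{1}{3} \cdot 629 = \frac{629}{3} \approx 209.67$)
$J = \frac{247}{3}$ ($J = 82 + \frac{1}{3} = \frac{247}{3} \approx 82.333$)
$\left(B + J\right) + 115 = \left(\frac{629}{3} + \frac{247}{3}\right) + 115 = 292 + 115 = 407$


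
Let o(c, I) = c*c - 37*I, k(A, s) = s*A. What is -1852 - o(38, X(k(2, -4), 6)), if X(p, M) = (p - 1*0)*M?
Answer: -5072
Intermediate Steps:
k(A, s) = A*s
X(p, M) = M*p (X(p, M) = (p + 0)*M = p*M = M*p)
o(c, I) = c² - 37*I
-1852 - o(38, X(k(2, -4), 6)) = -1852 - (38² - 222*2*(-4)) = -1852 - (1444 - 222*(-8)) = -1852 - (1444 - 37*(-48)) = -1852 - (1444 + 1776) = -1852 - 1*3220 = -1852 - 3220 = -5072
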